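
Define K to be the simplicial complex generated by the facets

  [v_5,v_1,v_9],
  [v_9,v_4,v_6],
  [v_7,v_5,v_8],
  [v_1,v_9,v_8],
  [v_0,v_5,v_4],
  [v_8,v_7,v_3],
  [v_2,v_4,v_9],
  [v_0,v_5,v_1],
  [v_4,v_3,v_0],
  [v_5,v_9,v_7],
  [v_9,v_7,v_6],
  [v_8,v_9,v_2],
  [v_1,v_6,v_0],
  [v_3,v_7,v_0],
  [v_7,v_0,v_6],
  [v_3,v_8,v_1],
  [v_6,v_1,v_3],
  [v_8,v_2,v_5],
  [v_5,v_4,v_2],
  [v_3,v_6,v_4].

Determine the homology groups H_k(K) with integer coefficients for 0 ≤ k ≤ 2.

Fix the vertex order v_0 < v_1 < v_2 < v_3 < v_4 < v_5 < v_6 < v_7 < v_8 < v_9 and write every simplex with vertices in increasing order. Then dim K = 2 and the simplices of K are:

  0-simplices (10): [v_0], [v_1], [v_2], [v_3], [v_4], [v_5], [v_6], [v_7], [v_8], [v_9]
  1-simplices (30): (30 of them)
  2-simplices (20): (20 of them)

giving chain groups C_0 ≅ Z^10, C_1 ≅ Z^30, C_2 ≅ Z^20.

∂_1: C_1 → C_0 is given by ∂[p,q] = [q] − [p]. For instance
  ∂[v_8,v_9] = [v_9] − [v_8].
The resulting 10×30 matrix has rank 9, and its Smith normal form has invariant factors (1,1,1,1,1,1,1,1,1).

Boundary ∂_2: C_2 → C_1 maps a triangle to the signed sum of its edges. For instance
  ∂[v_1,v_3,v_6] = [v_3,v_6] − [v_1,v_6] + [v_1,v_3],
  ∂[v_0,v_4,v_5] = [v_4,v_5] − [v_0,v_5] + [v_0,v_4].
The resulting 30×20 matrix has rank 20, and its Smith normal form has invariant factors (1,1,1,1,1,1,1,1,1,1,1,1,1,1,1,1,1,1,1,2).

Now H_k = ker ∂_k / im ∂_{k+1}, so:

  H_0: rank C_0 − rank ∂_1 = 10 − 9 = 1, and the invariant factors of ∂_1 are all 1, so H_0 ≅ Z.
  H_1: rank ker ∂_1 − rank ∂_2 = (30 − 9) − 20 = 1, and ∂_2 has invariant factor 2 > 1, so H_1 ≅ Z ⊕ Z_2.
  H_2: rank ker ∂_2 − rank ∂_3 = (20 − 20) − 0 = 0, and there is no ∂_3, so H_2 ≅ 0.

As a check, the Euler characteristic is 10 − 30 + 20 = 0, which agrees with 1 − 1 + 0 = 0.

H_0 = Z,  H_1 = Z ⊕ Z_2,  H_2 = 0.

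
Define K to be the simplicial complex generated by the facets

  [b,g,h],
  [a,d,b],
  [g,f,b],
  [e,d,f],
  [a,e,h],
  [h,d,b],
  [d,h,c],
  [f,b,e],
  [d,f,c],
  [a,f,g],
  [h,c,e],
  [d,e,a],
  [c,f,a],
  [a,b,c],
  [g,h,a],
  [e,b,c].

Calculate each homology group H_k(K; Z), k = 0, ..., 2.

H_0 = Z,  H_1 = Z^2,  H_2 = Z.

We work with the vertex ordering a < b < c < d < e < f < g < h. The simplices of K, each written with vertices in increasing order, are:

  0-simplices (8): a, b, c, d, e, f, g, h
  1-simplices (24): ab, ac, ad, ae, af, ag, ah, bc, bd, be, bf, bg, bh, cd, ce, cf, ch, de, df, dh, ef, eh, fg, gh
  2-simplices (16): abc, abd, acf, ade, aeh, afg, agh, bce, bdh, bef, bfg, bgh, cdf, cdh, ceh, def

so the chain groups are C_0 ≅ Z^8, C_1 ≅ Z^24, C_2 ≅ Z^16.

∂_1: C_1 → C_0 maps an edge to its endpoints' difference, ∂[p,q] = q − p. For instance
  ∂fg = g − f.
The resulting 8×24 matrix has rank 7, and its Smith normal form has invariant factors (1,1,1,1,1,1,1).

∂_2: C_2 → C_1 maps a triangle to the signed sum of its edges. For instance
  ∂bdh = dh − bh + bd,
  ∂ceh = eh − ch + ce.
This gives a 24×16 integer matrix of rank 15; reducing to Smith normal form yields diagonal entries (1,1,1,1,1,1,1,1,1,1,1,1,1,1,1).

Computing H_k = (kernel of ∂_k) / (image of ∂_{k+1}):

  H_0: rank C_0 − rank ∂_1 = 8 − 7 = 1, and the invariant factors of ∂_1 are all 1, so H_0 ≅ Z.
  H_1: rank ker ∂_1 − rank ∂_2 = (24 − 7) − 15 = 2, and the invariant factors of ∂_2 are all 1, so H_1 ≅ Z^2.
  H_2: rank ker ∂_2 − rank ∂_3 = (16 − 15) − 0 = 1, and there is no ∂_3, so H_2 ≅ Z.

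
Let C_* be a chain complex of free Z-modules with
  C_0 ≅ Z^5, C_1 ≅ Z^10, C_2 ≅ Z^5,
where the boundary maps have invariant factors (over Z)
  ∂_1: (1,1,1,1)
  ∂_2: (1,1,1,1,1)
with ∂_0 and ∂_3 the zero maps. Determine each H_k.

H_0 ≅ Z,  H_1 ≅ Z,  H_2 = 0.

H_0: b_0 = 5 − 0 − 4 = 1; torsion from ∂_1 factors > 1: none. So H_0 ≅ Z.
H_1: b_1 = 10 − 4 − 5 = 1; torsion from ∂_2 factors > 1: none. So H_1 ≅ Z.
H_2: b_2 = 5 − 5 − 0 = 0; torsion from ∂_3 factors > 1: none. So H_2 ≅ 0.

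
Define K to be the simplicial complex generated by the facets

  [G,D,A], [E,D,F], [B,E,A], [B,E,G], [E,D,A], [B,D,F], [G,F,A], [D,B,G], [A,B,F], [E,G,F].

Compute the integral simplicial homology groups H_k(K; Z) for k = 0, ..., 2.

H_0 = Z,  H_1 = Z/2Z,  H_2 = 0.

Take the total order A < B < D < E < F < G on the vertex set. Then K (dimension 2) consists of the simplices:

  0-simplices (6): A, B, D, E, F, G
  1-simplices (15): AB, AD, AE, AF, AG, BD, BE, BF, BG, DE, DF, DG, EF, EG, FG
  2-simplices (10): ABE, ABF, ADE, ADG, AFG, BDF, BDG, BEG, DEF, EFG

so the chain groups are C_0 ≅ Z^6, C_1 ≅ Z^15, C_2 ≅ Z^10.

∂_1: C_1 → C_0 sends each edge [p,q] (with p < q) to q − p.
The resulting 6×15 matrix has rank 5, and its Smith normal form has invariant factors (1,1,1,1,1).

The boundary map ∂_2: C_2 → C_1 sends each 2-simplex [p,q,r] to [q,r] − [p,r] + [p,q]. For instance
  ∂EFG = FG − EG + EF,
  ∂ABE = BE − AE + AB.
As a 15×10 matrix over Z this has rank 10, with invariant factors (1,1,1,1,1,1,1,1,1,2).

Reading off H_k = ker ∂_k / im ∂_{k+1}:

  H_0: rank C_0 − rank ∂_1 = 6 − 5 = 1, and the invariant factors of ∂_1 are all 1, so H_0 = Z.
  H_1: rank ker ∂_1 − rank ∂_2 = (15 − 5) − 10 = 0, and ∂_2 has invariant factor 2 > 1, so H_1 = Z/2Z.
  H_2: rank ker ∂_2 − rank ∂_3 = (10 − 10) − 0 = 0, and there is no ∂_3, so H_2 = 0.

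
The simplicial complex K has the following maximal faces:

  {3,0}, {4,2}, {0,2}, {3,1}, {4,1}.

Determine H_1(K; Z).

Take the total order 0 < 1 < 2 < 3 < 4 on the vertex set. Then K (dimension 1) consists of the simplices:

  0-simplices (5): [0], [1], [2], [3], [4]
  1-simplices (5): [0,2], [0,3], [1,3], [1,4], [2,4]

so the chain groups are C_0 ≅ Z^5, C_1 ≅ Z^5.

The boundary map ∂_1: C_1 → C_0 sends each edge [p,q] (with p < q) to q − p. For instance
  ∂[0,2] = [2] − [0].
The 5×5 boundary matrix has rank 4 and Smith normal form diag(1,1,1,1).

Reading off H_k = ker ∂_k / im ∂_{k+1}:

  H_1: rank ker ∂_1 − rank ∂_2 = (5 − 4) − 0 = 1, and there is no ∂_2, so H_1 = Z.

(K is a triangulation of the circle S^1.)

H_1 = Z.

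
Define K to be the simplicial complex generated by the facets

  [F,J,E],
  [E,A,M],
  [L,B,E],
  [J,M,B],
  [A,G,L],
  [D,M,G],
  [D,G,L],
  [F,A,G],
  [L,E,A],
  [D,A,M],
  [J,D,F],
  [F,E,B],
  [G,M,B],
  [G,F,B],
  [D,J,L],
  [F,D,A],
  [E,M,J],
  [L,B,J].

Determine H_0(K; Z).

Take the total order A < B < D < E < F < G < J < L < M on the vertex set. Then K (dimension 2) consists of the simplices:

  0-simplices (9): A, B, D, E, F, G, J, L, M
  1-simplices (27): AD, AE, AF, AG, AL, AM, BE, BF, BG, BJ, BL, BM, DF, DG, DJ, DL, DM, EF, EJ, EL, EM, FG, FJ, GL, GM, JL, JM
  2-simplices (18): ADF, ADM, AEL, AEM, AFG, AGL, BEF, BEL, BFG, BGM, BJL, BJM, DFJ, DGL, DGM, DJL, EFJ, EJM

Hence C_0 ≅ Z^9, C_1 ≅ Z^27, C_2 ≅ Z^18.

∂_1: C_1 → C_0 is given by ∂[p,q] = [q] − [p]. For instance
  ∂AL = L − A.
This gives a 9×27 integer matrix of rank 8; reducing to Smith normal form yields diagonal entries (1,1,1,1,1,1,1,1).

Boundary ∂_2: C_2 → C_1 acts by ∂[p,q,r] = [q,r] − [p,r] + [p,q]. For instance
  ∂DFJ = FJ − DJ + DF,
  ∂DJL = JL − DL + DJ.
The 27×18 boundary matrix has rank 18 and Smith normal form diag(1,1,1,1,1,1,1,1,1,1,1,1,1,1,1,1,1,2).

Computing H_k = (kernel of ∂_k) / (image of ∂_{k+1}):

  H_0: rank C_0 − rank ∂_1 = 9 − 8 = 1, and the invariant factors of ∂_1 are all 1, so H_0 ≅ Z.

H_0 ≅ Z.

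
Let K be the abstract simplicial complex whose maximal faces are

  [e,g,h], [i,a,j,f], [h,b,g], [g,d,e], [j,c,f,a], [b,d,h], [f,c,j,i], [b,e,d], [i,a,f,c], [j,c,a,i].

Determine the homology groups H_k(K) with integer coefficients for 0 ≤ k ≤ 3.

H_0 ≅ Z^2,  H_1 ≅ Z,  H_2 = 0,  H_3 ≅ Z.

Take the total order a < b < c < d < e < f < g < h < i < j on the vertex set. Then K (dimension 3) consists of the simplices:

  0-simplices (10): a, b, c, d, e, f, g, h, i, j
  1-simplices (20): ac, af, ai, aj, bd, be, bg, bh, cf, ci, cj, de, dg, dh, eg, eh, fi, fj, gh, ij
  2-simplices (15): acf, aci, acj, afi, afj, aij, bde, bdh, bgh, cfi, cfj, cij, deg, egh, fij
  3-simplices (5): acfi, acfj, acij, afij, cfij

Hence C_0 ≅ Z^10, C_1 ≅ Z^20, C_2 ≅ Z^15, C_3 ≅ Z^5.

The boundary map ∂_1: C_1 → C_0 is given by ∂[p,q] = [q] − [p]. For instance
  ∂ac = c − a.
As a 10×20 matrix over Z this has rank 8, with invariant factors (1,1,1,1,1,1,1,1).

∂_2: C_2 → C_1 acts by ∂[p,q,r] = [q,r] − [p,r] + [p,q]. For instance
  ∂egh = gh − eh + eg,
  ∂deg = eg − dg + de.
The resulting 20×15 matrix has rank 11, and its Smith normal form has invariant factors (1,1,1,1,1,1,1,1,1,1,1).

The boundary map ∂_3: C_3 → C_2 sends each 3-simplex σ to the alternating sum Σ_i (−1)^i (σ with its i-th vertex removed). For instance
  ∂acij = cij − aij + acj − aci,
  ∂afij = fij − aij + afj − afi.
The resulting 15×5 matrix has rank 4, and its Smith normal form has invariant factors (1,1,1,1).

Computing H_k = (kernel of ∂_k) / (image of ∂_{k+1}):

  H_0: rank C_0 − rank ∂_1 = 10 − 8 = 2, and the invariant factors of ∂_1 are all 1, so H_0 = Z^2.
  H_1: rank ker ∂_1 − rank ∂_2 = (20 − 8) − 11 = 1, and the invariant factors of ∂_2 are all 1, so H_1 = Z.
  H_2: rank ker ∂_2 − rank ∂_3 = (15 − 11) − 4 = 0, and the invariant factors of ∂_3 are all 1, so H_2 = 0.
  H_3: rank ker ∂_3 − rank ∂_4 = (5 − 4) − 0 = 1, and there is no ∂_4, so H_3 = Z.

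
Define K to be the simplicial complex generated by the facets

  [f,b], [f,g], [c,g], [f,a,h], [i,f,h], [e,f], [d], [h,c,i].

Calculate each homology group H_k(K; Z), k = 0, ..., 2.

H_0 ≅ Z^2,  H_1 ≅ Z,  H_2 = 0.

Take the total order a < b < c < d < e < f < g < h < i on the vertex set. Then K (dimension 2) consists of the simplices:

  0-simplices (9): a, b, c, d, e, f, g, h, i
  1-simplices (11): af, ah, bf, cg, ch, ci, ef, fg, fh, fi, hi
  2-simplices (3): afh, chi, fhi

Hence C_0 ≅ Z^9, C_1 ≅ Z^11, C_2 ≅ Z^3.

Boundary ∂_1: C_1 → C_0 maps an edge to its endpoints' difference, ∂[p,q] = q − p.
The 9×11 boundary matrix has rank 7 and Smith normal form diag(1,1,1,1,1,1,1).

∂_2: C_2 → C_1 sends each 2-simplex [p,q,r] to [q,r] − [p,r] + [p,q]. For instance
  ∂fhi = hi − fi + fh,
  ∂afh = fh − ah + af.
This gives a 11×3 integer matrix of rank 3; reducing to Smith normal form yields diagonal entries (1,1,1).

Reading off H_k = ker ∂_k / im ∂_{k+1}:

  H_0: rank C_0 − rank ∂_1 = 9 − 7 = 2, and the invariant factors of ∂_1 are all 1, so H_0 ≅ Z^2.
  H_1: rank ker ∂_1 − rank ∂_2 = (11 − 7) − 3 = 1, and the invariant factors of ∂_2 are all 1, so H_1 ≅ Z.
  H_2: rank ker ∂_2 − rank ∂_3 = (3 − 3) − 0 = 0, and there is no ∂_3, so H_2 ≅ 0.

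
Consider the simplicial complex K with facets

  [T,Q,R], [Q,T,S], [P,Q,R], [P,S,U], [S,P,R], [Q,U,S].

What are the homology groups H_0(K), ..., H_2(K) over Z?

H_0 ≅ Z,  H_1 ≅ Z,  H_2 = 0.

Take the total order P < Q < R < S < T < U on the vertex set. Then K (dimension 2) consists of the simplices:

  0-simplices (6): P, Q, R, S, T, U
  1-simplices (12): PQ, PR, PS, PU, QR, QS, QT, QU, RS, RT, ST, SU
  2-simplices (6): PQR, PRS, PSU, QRT, QST, QSU

Hence C_0 ≅ Z^6, C_1 ≅ Z^12, C_2 ≅ Z^6.

Boundary ∂_1: C_1 → C_0 maps an edge to its endpoints' difference, ∂[p,q] = q − p.
As a 6×12 matrix over Z this has rank 5, with invariant factors (1,1,1,1,1).

∂_2: C_2 → C_1 maps a triangle to the signed sum of its edges. For instance
  ∂PRS = RS − PS + PR,
  ∂PSU = SU − PU + PS.
This gives a 12×6 integer matrix of rank 6; reducing to Smith normal form yields diagonal entries (1,1,1,1,1,1).

Reading off H_k = ker ∂_k / im ∂_{k+1}:

  H_0: rank C_0 − rank ∂_1 = 6 − 5 = 1, and the invariant factors of ∂_1 are all 1, so H_0 = Z.
  H_1: rank ker ∂_1 − rank ∂_2 = (12 − 5) − 6 = 1, and the invariant factors of ∂_2 are all 1, so H_1 = Z.
  H_2: rank ker ∂_2 − rank ∂_3 = (6 − 6) − 0 = 0, and there is no ∂_3, so H_2 = 0.

(K is a triangulation of the cylinder S^1 x I.)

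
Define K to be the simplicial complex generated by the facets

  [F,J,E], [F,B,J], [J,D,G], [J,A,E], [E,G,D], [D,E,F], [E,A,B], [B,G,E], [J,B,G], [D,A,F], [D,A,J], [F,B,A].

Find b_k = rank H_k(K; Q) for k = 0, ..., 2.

Order the vertices as A < B < D < E < F < G < J. Listing each simplex with vertices in this order, K has dimension 2 with simplices:

  0-simplices (7): A, B, D, E, F, G, J
  1-simplices (18): AB, AD, AE, AF, AJ, BE, BF, BG, BJ, DE, DF, DG, DJ, EF, EG, EJ, FJ, GJ
  2-simplices (12): ABE, ABF, ADF, ADJ, AEJ, BEG, BFJ, BGJ, DEF, DEG, DGJ, EFJ

giving chain groups C_0 ≅ Z^7, C_1 ≅ Z^18, C_2 ≅ Z^12.

The boundary map ∂_1: C_1 → C_0 maps an edge to its endpoints' difference, ∂[p,q] = q − p.
The 7×18 boundary matrix has rank 6 and Smith normal form diag(1,1,1,1,1,1).

Boundary ∂_2: C_2 → C_1 sends each 2-simplex [p,q,r] to [q,r] − [p,r] + [p,q]. For instance
  ∂DGJ = GJ − DJ + DG,
  ∂AEJ = EJ − AJ + AE.
As a 18×12 matrix over Z this has rank 12, with invariant factors (1,1,1,1,1,1,1,1,1,1,1,2).

From H_k ≅ ker(∂_k) / im(∂_{k+1}) we obtain:

  H_0: rank C_0 − rank ∂_1 = 7 − 6 = 1, and the invariant factors of ∂_1 are all 1, so H_0 ≅ Z.
  H_1: rank ker ∂_1 − rank ∂_2 = (18 − 6) − 12 = 0, and ∂_2 has invariant factor 2 > 1, so H_1 ≅ Z_2.
  H_2: rank ker ∂_2 − rank ∂_3 = (12 − 12) − 0 = 0, and there is no ∂_3, so H_2 ≅ 0.

Hence the Betti numbers are b_0 = 1, b_1 = 0, b_2 = 0.

b_0 = 1, b_1 = 0, b_2 = 0.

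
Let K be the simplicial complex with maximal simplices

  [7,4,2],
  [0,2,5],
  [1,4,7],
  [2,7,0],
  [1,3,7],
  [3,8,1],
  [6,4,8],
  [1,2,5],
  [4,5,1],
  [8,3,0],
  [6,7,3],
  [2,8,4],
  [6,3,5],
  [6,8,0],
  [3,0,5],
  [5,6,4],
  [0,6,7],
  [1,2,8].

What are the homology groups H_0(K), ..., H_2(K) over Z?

H_0 = Z,  H_1 = Z ⊕ Z/2,  H_2 = 0.

K has 9 vertices, 27 edges, 18 triangles.
rank ∂_0 = 0, rank ∂_1 = 8 ⇒ b_0 = 9 − 0 − 8 = 1; all invariant factors of ∂_1 are 1 so no torsion. So H_0 = Z.
rank ∂_1 = 8, rank ∂_2 = 18 ⇒ b_1 = 27 − 8 − 18 = 1; ∂_2 has invariant factor(s) [2] giving torsion. So H_1 = Z ⊕ Z/2.
rank ∂_2 = 18, rank ∂_3 = 0 ⇒ b_2 = 18 − 18 − 0 = 0. So H_2 = 0.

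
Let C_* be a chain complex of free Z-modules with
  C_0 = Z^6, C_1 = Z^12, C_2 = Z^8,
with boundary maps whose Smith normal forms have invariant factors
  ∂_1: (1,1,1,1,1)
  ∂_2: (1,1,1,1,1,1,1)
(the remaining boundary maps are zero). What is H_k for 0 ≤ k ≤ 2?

H_0 ≅ Z,  H_1 = 0,  H_2 ≅ Z.

H_0: b_0 = 6 − 0 − 5 = 1; torsion from ∂_1 factors > 1: none. So H_0 ≅ Z.
H_1: b_1 = 12 − 5 − 7 = 0; torsion from ∂_2 factors > 1: none. So H_1 ≅ 0.
H_2: b_2 = 8 − 7 − 0 = 1; torsion from ∂_3 factors > 1: none. So H_2 ≅ Z.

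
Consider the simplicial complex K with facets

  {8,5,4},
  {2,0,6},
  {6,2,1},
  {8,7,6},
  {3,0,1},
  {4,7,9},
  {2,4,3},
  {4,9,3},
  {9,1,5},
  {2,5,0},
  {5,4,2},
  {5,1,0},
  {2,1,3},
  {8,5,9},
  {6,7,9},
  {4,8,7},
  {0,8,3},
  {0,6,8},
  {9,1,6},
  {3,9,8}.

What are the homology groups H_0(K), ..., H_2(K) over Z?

H_0 ≅ Z,  H_1 ≅ Z ⊕ Z/2Z,  H_2 = 0.

We work with the vertex ordering 0 < 1 < 2 < 3 < 4 < 5 < 6 < 7 < 8 < 9. The simplices of K, each written with vertices in increasing order, are:

  0-simplices (10): [0], [1], [2], [3], [4], [5], [6], [7], [8], [9]
  1-simplices (30): (30 of them)
  2-simplices (20): (20 of them)

so the chain groups are C_0 ≅ Z^10, C_1 ≅ Z^30, C_2 ≅ Z^20.

Boundary ∂_1: C_1 → C_0 maps an edge to its endpoints' difference, ∂[p,q] = q − p. For instance
  ∂[6,9] = [9] − [6].
As a 10×30 matrix over Z this has rank 9, with invariant factors (1,1,1,1,1,1,1,1,1).

∂_2: C_2 → C_1 sends each 2-simplex [p,q,r] to [q,r] − [p,r] + [p,q]. For instance
  ∂[6,7,8] = [7,8] − [6,8] + [6,7],
  ∂[0,2,5] = [2,5] − [0,5] + [0,2].
As a 30×20 matrix over Z this has rank 20, with invariant factors (1,1,1,1,1,1,1,1,1,1,1,1,1,1,1,1,1,1,1,2).

Reading off H_k = ker ∂_k / im ∂_{k+1}:

  H_0: rank C_0 − rank ∂_1 = 10 − 9 = 1, and the invariant factors of ∂_1 are all 1, so H_0 ≅ Z.
  H_1: rank ker ∂_1 − rank ∂_2 = (30 − 9) − 20 = 1, and ∂_2 has invariant factor 2 > 1, so H_1 ≅ Z ⊕ Z/2Z.
  H_2: rank ker ∂_2 − rank ∂_3 = (20 − 20) − 0 = 0, and there is no ∂_3, so H_2 ≅ 0.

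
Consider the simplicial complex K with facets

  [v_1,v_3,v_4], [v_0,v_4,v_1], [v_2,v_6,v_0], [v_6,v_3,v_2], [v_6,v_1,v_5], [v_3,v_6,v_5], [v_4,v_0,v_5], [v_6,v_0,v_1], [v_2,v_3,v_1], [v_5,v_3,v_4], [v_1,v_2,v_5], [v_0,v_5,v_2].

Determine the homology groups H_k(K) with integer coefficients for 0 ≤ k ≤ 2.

We work with the vertex ordering v_0 < v_1 < v_2 < v_3 < v_4 < v_5 < v_6. The simplices of K, each written with vertices in increasing order, are:

  0-simplices (7): [v_0], [v_1], [v_2], [v_3], [v_4], [v_5], [v_6]
  1-simplices (18): (18 of them)
  2-simplices (12): (12 of them)

Hence C_0 ≅ Z^7, C_1 ≅ Z^18, C_2 ≅ Z^12.

The boundary map ∂_1: C_1 → C_0 maps an edge to its endpoints' difference, ∂[p,q] = q − p.
The resulting 7×18 matrix has rank 6, and its Smith normal form has invariant factors (1,1,1,1,1,1).

Boundary ∂_2: C_2 → C_1 acts by ∂[p,q,r] = [q,r] − [p,r] + [p,q]. For instance
  ∂[v_1,v_2,v_3] = [v_2,v_3] − [v_1,v_3] + [v_1,v_2],
  ∂[v_1,v_2,v_5] = [v_2,v_5] − [v_1,v_5] + [v_1,v_2].
The 18×12 boundary matrix has rank 12 and Smith normal form diag(1,1,1,1,1,1,1,1,1,1,1,2).

Now H_k = ker ∂_k / im ∂_{k+1}, so:

  H_0: rank C_0 − rank ∂_1 = 7 − 6 = 1, and the invariant factors of ∂_1 are all 1, so H_0 = Z.
  H_1: rank ker ∂_1 − rank ∂_2 = (18 − 6) − 12 = 0, and ∂_2 has invariant factor 2 > 1, so H_1 = Z_2.
  H_2: rank ker ∂_2 − rank ∂_3 = (12 − 12) − 0 = 0, and there is no ∂_3, so H_2 = 0.

As a check, the Euler characteristic is 7 − 18 + 12 = 1, which agrees with 1 − 0 + 0 = 1.

H_0 ≅ Z,  H_1 ≅ Z_2,  H_2 = 0.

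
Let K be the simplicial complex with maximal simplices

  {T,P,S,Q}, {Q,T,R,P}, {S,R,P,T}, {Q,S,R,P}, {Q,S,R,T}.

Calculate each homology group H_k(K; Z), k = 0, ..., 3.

H_0 = Z,  H_1 = 0,  H_2 = 0,  H_3 = Z.

We work with the vertex ordering P < Q < R < S < T. The simplices of K, each written with vertices in increasing order, are:

  0-simplices (5): P, Q, R, S, T
  1-simplices (10): PQ, PR, PS, PT, QR, QS, QT, RS, RT, ST
  2-simplices (10): PQR, PQS, PQT, PRS, PRT, PST, QRS, QRT, QST, RST
  3-simplices (5): PQRS, PQRT, PQST, PRST, QRST

so the chain groups are C_0 ≅ Z^5, C_1 ≅ Z^10, C_2 ≅ Z^10, C_3 ≅ Z^5.

The boundary map ∂_1: C_1 → C_0 is given by ∂[p,q] = [q] − [p]. For instance
  ∂ST = T − S.
The resulting 5×10 matrix has rank 4, and its Smith normal form has invariant factors (1,1,1,1).

The boundary map ∂_2: C_2 → C_1 acts by ∂[p,q,r] = [q,r] − [p,r] + [p,q]. For instance
  ∂PQR = QR − PR + PQ,
  ∂QST = ST − QT + QS.
As a 10×10 matrix over Z this has rank 6, with invariant factors (1,1,1,1,1,1).

∂_3: C_3 → C_2 sends each 3-simplex σ to the alternating sum Σ_i (−1)^i (σ with its i-th vertex removed). For instance
  ∂PQST = QST − PST + PQT − PQS,
  ∂QRST = RST − QST + QRT − QRS.
As a 10×5 matrix over Z this has rank 4, with invariant factors (1,1,1,1).

Reading off H_k = ker ∂_k / im ∂_{k+1}:

  H_0: rank C_0 − rank ∂_1 = 5 − 4 = 1, and the invariant factors of ∂_1 are all 1, so H_0 ≅ Z.
  H_1: rank ker ∂_1 − rank ∂_2 = (10 − 4) − 6 = 0, and the invariant factors of ∂_2 are all 1, so H_1 ≅ 0.
  H_2: rank ker ∂_2 − rank ∂_3 = (10 − 6) − 4 = 0, and the invariant factors of ∂_3 are all 1, so H_2 ≅ 0.
  H_3: rank ker ∂_3 − rank ∂_4 = (5 − 4) − 0 = 1, and there is no ∂_4, so H_3 ≅ Z.

As a check, the Euler characteristic is 5 − 10 + 10 − 5 = 0, which agrees with 1 − 0 + 0 − 1 = 0.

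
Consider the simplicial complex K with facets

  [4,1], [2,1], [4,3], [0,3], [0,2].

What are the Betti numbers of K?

Order the vertices as 0 < 1 < 2 < 3 < 4. Listing each simplex with vertices in this order, K has dimension 1 with simplices:

  0-simplices (5): [0], [1], [2], [3], [4]
  1-simplices (5): [0,2], [0,3], [1,2], [1,4], [3,4]

giving chain groups C_0 ≅ Z^5, C_1 ≅ Z^5.

Boundary ∂_1: C_1 → C_0 is given by ∂[p,q] = [q] − [p]. For instance
  ∂[0,3] = [3] − [0].
This gives a 5×5 integer matrix of rank 4; reducing to Smith normal form yields diagonal entries (1,1,1,1).

Reading off H_k = ker ∂_k / im ∂_{k+1}:

  H_0: rank C_0 − rank ∂_1 = 5 − 4 = 1, and the invariant factors of ∂_1 are all 1, so H_0 = Z.
  H_1: rank ker ∂_1 − rank ∂_2 = (5 − 4) − 0 = 1, and there is no ∂_2, so H_1 = Z.

As a check, the Euler characteristic is 5 − 5 = 0, which agrees with 1 − 1 = 0.

Hence the Betti numbers are b_0 = 1, b_1 = 1.

b_0 = 1, b_1 = 1.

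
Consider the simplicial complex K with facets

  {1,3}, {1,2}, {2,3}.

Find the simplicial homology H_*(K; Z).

Order the vertices as 1 < 2 < 3. Listing each simplex with vertices in this order, K has dimension 1 with simplices:

  0-simplices (3): [1], [2], [3]
  1-simplices (3): [1,2], [1,3], [2,3]

so the chain groups are C_0 ≅ Z^3, C_1 ≅ Z^3.

∂_1: C_1 → C_0 is given by ∂[p,q] = [q] − [p]. For instance
  ∂[2,3] = [3] − [2].
This gives a 3×3 integer matrix of rank 2; reducing to Smith normal form yields diagonal entries (1,1).

Reading off H_k = ker ∂_k / im ∂_{k+1}:

  H_0: rank C_0 − rank ∂_1 = 3 − 2 = 1, and the invariant factors of ∂_1 are all 1, so H_0 ≅ Z.
  H_1: rank ker ∂_1 − rank ∂_2 = (3 − 2) − 0 = 1, and there is no ∂_2, so H_1 ≅ Z.

As a check, the Euler characteristic is 3 − 3 = 0, which agrees with 1 − 1 = 0.

H_0 = Z,  H_1 = Z.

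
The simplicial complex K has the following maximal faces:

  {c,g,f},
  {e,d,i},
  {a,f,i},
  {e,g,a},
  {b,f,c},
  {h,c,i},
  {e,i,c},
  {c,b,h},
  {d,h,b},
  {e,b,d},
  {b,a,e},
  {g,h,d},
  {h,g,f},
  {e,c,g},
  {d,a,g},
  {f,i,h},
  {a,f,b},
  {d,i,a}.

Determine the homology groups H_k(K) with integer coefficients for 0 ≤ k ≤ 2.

H_0 = Z,  H_1 = Z × Z/2,  H_2 = 0.

Fix the vertex order a < b < c < d < e < f < g < h < i and write every simplex with vertices in increasing order. Then dim K = 2 and the simplices of K are:

  0-simplices (9): a, b, c, d, e, f, g, h, i
  1-simplices (27): ab, ad, ae, af, ag, ai, bc, bd, be, bf, bh, ce, cf, cg, ch, ci, de, dg, dh, di, eg, ei, fg, fh, fi, gh, hi
  2-simplices (18): abe, abf, adg, adi, aeg, afi, bcf, bch, bde, bdh, ceg, cei, cfg, chi, dei, dgh, fgh, fhi

giving chain groups C_0 ≅ Z^9, C_1 ≅ Z^27, C_2 ≅ Z^18.

∂_1: C_1 → C_0 sends each edge [p,q] (with p < q) to q − p. For instance
  ∂gh = h − g.
The resulting 9×27 matrix has rank 8, and its Smith normal form has invariant factors (1,1,1,1,1,1,1,1).

Boundary ∂_2: C_2 → C_1 sends each 2-simplex [p,q,r] to [q,r] − [p,r] + [p,q]. For instance
  ∂ceg = eg − cg + ce,
  ∂fgh = gh − fh + fg.
The 27×18 boundary matrix has rank 18 and Smith normal form diag(1,1,1,1,1,1,1,1,1,1,1,1,1,1,1,1,1,2).

Computing H_k = (kernel of ∂_k) / (image of ∂_{k+1}):

  H_0: rank C_0 − rank ∂_1 = 9 − 8 = 1, and the invariant factors of ∂_1 are all 1, so H_0 = Z.
  H_1: rank ker ∂_1 − rank ∂_2 = (27 − 8) − 18 = 1, and ∂_2 has invariant factor 2 > 1, so H_1 = Z × Z/2.
  H_2: rank ker ∂_2 − rank ∂_3 = (18 − 18) − 0 = 0, and there is no ∂_3, so H_2 = 0.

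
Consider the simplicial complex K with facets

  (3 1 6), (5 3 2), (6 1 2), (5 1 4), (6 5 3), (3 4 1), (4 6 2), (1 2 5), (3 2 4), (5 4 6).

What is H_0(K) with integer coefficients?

Fix the vertex order 1 < 2 < 3 < 4 < 5 < 6 and write every simplex with vertices in increasing order. Then dim K = 2 and the simplices of K are:

  0-simplices (6): [1], [2], [3], [4], [5], [6]
  1-simplices (15): [1,2], [1,3], [1,4], [1,5], [1,6], [2,3], [2,4], [2,5], [2,6], [3,4], [3,5], [3,6], [4,5], [4,6], [5,6]
  2-simplices (10): [1,2,5], [1,2,6], [1,3,4], [1,3,6], [1,4,5], [2,3,4], [2,3,5], [2,4,6], [3,5,6], [4,5,6]

giving chain groups C_0 ≅ Z^6, C_1 ≅ Z^15, C_2 ≅ Z^10.

∂_1: C_1 → C_0 maps an edge to its endpoints' difference, ∂[p,q] = q − p. For instance
  ∂[4,5] = [5] − [4].
The resulting 6×15 matrix has rank 5, and its Smith normal form has invariant factors (1,1,1,1,1).

The boundary map ∂_2: C_2 → C_1 sends each 2-simplex [p,q,r] to [q,r] − [p,r] + [p,q]. For instance
  ∂[2,3,4] = [3,4] − [2,4] + [2,3],
  ∂[1,3,4] = [3,4] − [1,4] + [1,3].
As a 15×10 matrix over Z this has rank 10, with invariant factors (1,1,1,1,1,1,1,1,1,2).

Computing H_k = (kernel of ∂_k) / (image of ∂_{k+1}):

  H_0: rank C_0 − rank ∂_1 = 6 − 5 = 1, and the invariant factors of ∂_1 are all 1, so H_0 ≅ Z.

H_0 ≅ Z.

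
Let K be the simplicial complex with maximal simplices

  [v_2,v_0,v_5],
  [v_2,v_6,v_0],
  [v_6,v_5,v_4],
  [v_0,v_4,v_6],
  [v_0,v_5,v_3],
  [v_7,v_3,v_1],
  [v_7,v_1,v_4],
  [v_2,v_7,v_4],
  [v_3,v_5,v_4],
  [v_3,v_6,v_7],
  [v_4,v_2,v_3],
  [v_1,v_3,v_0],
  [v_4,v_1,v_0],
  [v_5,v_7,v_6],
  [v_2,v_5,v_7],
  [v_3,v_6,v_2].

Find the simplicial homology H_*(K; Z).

H_0 = Z,  H_1 = Z^2,  H_2 = Z.

K has 8 vertices, 24 edges, 16 triangles.
rank ∂_0 = 0, rank ∂_1 = 7 ⇒ b_0 = 8 − 0 − 7 = 1; all invariant factors of ∂_1 are 1 so no torsion. So H_0 = Z.
rank ∂_1 = 7, rank ∂_2 = 15 ⇒ b_1 = 24 − 7 − 15 = 2; all invariant factors of ∂_2 are 1 so no torsion. So H_1 = Z^2.
rank ∂_2 = 15, rank ∂_3 = 0 ⇒ b_2 = 16 − 15 − 0 = 1. So H_2 = Z.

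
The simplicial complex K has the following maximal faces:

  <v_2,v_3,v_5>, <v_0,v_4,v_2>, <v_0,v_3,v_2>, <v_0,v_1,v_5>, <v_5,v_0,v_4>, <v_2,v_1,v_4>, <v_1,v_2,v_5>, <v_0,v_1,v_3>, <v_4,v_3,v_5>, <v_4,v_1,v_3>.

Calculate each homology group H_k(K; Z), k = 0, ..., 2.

We work with the vertex ordering v_0 < v_1 < v_2 < v_3 < v_4 < v_5. The simplices of K, each written with vertices in increasing order, are:

  0-simplices (6): [v_0], [v_1], [v_2], [v_3], [v_4], [v_5]
  1-simplices (15): (15 of them)
  2-simplices (10): [v_0,v_1,v_3], [v_0,v_1,v_5], [v_0,v_2,v_3], [v_0,v_2,v_4], [v_0,v_4,v_5], [v_1,v_2,v_4], [v_1,v_2,v_5], [v_1,v_3,v_4], [v_2,v_3,v_5], [v_3,v_4,v_5]

Hence C_0 ≅ Z^6, C_1 ≅ Z^15, C_2 ≅ Z^10.

The boundary map ∂_1: C_1 → C_0 is given by ∂[p,q] = [q] − [p]. For instance
  ∂[v_0,v_2] = [v_2] − [v_0].
This gives a 6×15 integer matrix of rank 5; reducing to Smith normal form yields diagonal entries (1,1,1,1,1).

∂_2: C_2 → C_1 maps a triangle to the signed sum of its edges. For instance
  ∂[v_3,v_4,v_5] = [v_4,v_5] − [v_3,v_5] + [v_3,v_4],
  ∂[v_1,v_3,v_4] = [v_3,v_4] − [v_1,v_4] + [v_1,v_3].
The 15×10 boundary matrix has rank 10 and Smith normal form diag(1,1,1,1,1,1,1,1,1,2).

Computing H_k = (kernel of ∂_k) / (image of ∂_{k+1}):

  H_0: rank C_0 − rank ∂_1 = 6 − 5 = 1, and the invariant factors of ∂_1 are all 1, so H_0 = Z.
  H_1: rank ker ∂_1 − rank ∂_2 = (15 − 5) − 10 = 0, and ∂_2 has invariant factor 2 > 1, so H_1 = Z_2.
  H_2: rank ker ∂_2 − rank ∂_3 = (10 − 10) − 0 = 0, and there is no ∂_3, so H_2 = 0.

H_0 ≅ Z,  H_1 ≅ Z_2,  H_2 = 0.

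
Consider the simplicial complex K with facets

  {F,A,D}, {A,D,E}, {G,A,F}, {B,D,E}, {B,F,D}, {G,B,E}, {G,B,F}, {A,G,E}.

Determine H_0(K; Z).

Take the total order A < B < D < E < F < G on the vertex set. Then K (dimension 2) consists of the simplices:

  0-simplices (6): A, B, D, E, F, G
  1-simplices (12): AD, AE, AF, AG, BD, BE, BF, BG, DE, DF, EG, FG
  2-simplices (8): ADE, ADF, AEG, AFG, BDE, BDF, BEG, BFG

Hence C_0 ≅ Z^6, C_1 ≅ Z^12, C_2 ≅ Z^8.

Boundary ∂_1: C_1 → C_0 maps an edge to its endpoints' difference, ∂[p,q] = q − p.
The 6×12 boundary matrix has rank 5 and Smith normal form diag(1,1,1,1,1).

The boundary map ∂_2: C_2 → C_1 maps a triangle to the signed sum of its edges. For instance
  ∂ADF = DF − AF + AD,
  ∂BDE = DE − BE + BD.
The 12×8 boundary matrix has rank 7 and Smith normal form diag(1,1,1,1,1,1,1).

Computing H_k = (kernel of ∂_k) / (image of ∂_{k+1}):

  H_0: rank C_0 − rank ∂_1 = 6 − 5 = 1, and the invariant factors of ∂_1 are all 1, so H_0 ≅ Z.

H_0 = Z.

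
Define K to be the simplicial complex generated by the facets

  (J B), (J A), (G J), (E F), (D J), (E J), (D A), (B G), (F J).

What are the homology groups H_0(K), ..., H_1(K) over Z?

We work with the vertex ordering A < B < D < E < F < G < J. The simplices of K, each written with vertices in increasing order, are:

  0-simplices (7): A, B, D, E, F, G, J
  1-simplices (9): AD, AJ, BG, BJ, DJ, EF, EJ, FJ, GJ

Hence C_0 ≅ Z^7, C_1 ≅ Z^9.

The boundary map ∂_1: C_1 → C_0 sends each edge [p,q] (with p < q) to q − p. For instance
  ∂FJ = J − F.
As a 7×9 matrix over Z this has rank 6, with invariant factors (1,1,1,1,1,1).

Computing H_k = (kernel of ∂_k) / (image of ∂_{k+1}):

  H_0: rank C_0 − rank ∂_1 = 7 − 6 = 1, and the invariant factors of ∂_1 are all 1, so H_0 = Z.
  H_1: rank ker ∂_1 − rank ∂_2 = (9 − 6) − 0 = 3, and there is no ∂_2, so H_1 = Z^3.

(K is a triangulation of a wedge of 3 circles.)

H_0 ≅ Z,  H_1 ≅ Z^3.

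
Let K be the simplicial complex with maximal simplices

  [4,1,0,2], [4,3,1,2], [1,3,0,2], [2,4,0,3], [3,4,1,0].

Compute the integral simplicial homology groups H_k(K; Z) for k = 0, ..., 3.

H_0 = Z,  H_1 = 0,  H_2 = 0,  H_3 = Z.

We work with the vertex ordering 0 < 1 < 2 < 3 < 4. The simplices of K, each written with vertices in increasing order, are:

  0-simplices (5): [0], [1], [2], [3], [4]
  1-simplices (10): [0,1], [0,2], [0,3], [0,4], [1,2], [1,3], [1,4], [2,3], [2,4], [3,4]
  2-simplices (10): [0,1,2], [0,1,3], [0,1,4], [0,2,3], [0,2,4], [0,3,4], [1,2,3], [1,2,4], [1,3,4], [2,3,4]
  3-simplices (5): [0,1,2,3], [0,1,2,4], [0,1,3,4], [0,2,3,4], [1,2,3,4]

Hence C_0 ≅ Z^5, C_1 ≅ Z^10, C_2 ≅ Z^10, C_3 ≅ Z^5.

The boundary map ∂_1: C_1 → C_0 maps an edge to its endpoints' difference, ∂[p,q] = q − p. For instance
  ∂[0,4] = [4] − [0].
The 5×10 boundary matrix has rank 4 and Smith normal form diag(1,1,1,1).

∂_2: C_2 → C_1 maps a triangle to the signed sum of its edges. For instance
  ∂[0,3,4] = [3,4] − [0,4] + [0,3],
  ∂[2,3,4] = [3,4] − [2,4] + [2,3].
This gives a 10×10 integer matrix of rank 6; reducing to Smith normal form yields diagonal entries (1,1,1,1,1,1).

∂_3: C_3 → C_2 sends each 3-simplex σ to the alternating sum Σ_i (−1)^i (σ with its i-th vertex removed). For instance
  ∂[0,1,3,4] = [1,3,4] − [0,3,4] + [0,1,4] − [0,1,3],
  ∂[0,2,3,4] = [2,3,4] − [0,3,4] + [0,2,4] − [0,2,3].
As a 10×5 matrix over Z this has rank 4, with invariant factors (1,1,1,1).

Now H_k = ker ∂_k / im ∂_{k+1}, so:

  H_0: rank C_0 − rank ∂_1 = 5 − 4 = 1, and the invariant factors of ∂_1 are all 1, so H_0 = Z.
  H_1: rank ker ∂_1 − rank ∂_2 = (10 − 4) − 6 = 0, and the invariant factors of ∂_2 are all 1, so H_1 = 0.
  H_2: rank ker ∂_2 − rank ∂_3 = (10 − 6) − 4 = 0, and the invariant factors of ∂_3 are all 1, so H_2 = 0.
  H_3: rank ker ∂_3 − rank ∂_4 = (5 − 4) − 0 = 1, and there is no ∂_4, so H_3 = Z.

As a check, the Euler characteristic is 5 − 10 + 10 − 5 = 0, which agrees with 1 − 0 + 0 − 1 = 0.
(K is a triangulation of the 3-sphere S^3.)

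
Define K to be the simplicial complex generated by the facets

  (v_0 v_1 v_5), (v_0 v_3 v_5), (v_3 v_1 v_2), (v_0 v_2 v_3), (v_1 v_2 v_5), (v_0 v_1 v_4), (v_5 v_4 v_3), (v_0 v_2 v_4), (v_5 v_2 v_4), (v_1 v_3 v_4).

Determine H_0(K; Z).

H_0 ≅ Z.

We work with the vertex ordering v_0 < v_1 < v_2 < v_3 < v_4 < v_5. The simplices of K, each written with vertices in increasing order, are:

  0-simplices (6): [v_0], [v_1], [v_2], [v_3], [v_4], [v_5]
  1-simplices (15): (15 of them)
  2-simplices (10): [v_0,v_1,v_4], [v_0,v_1,v_5], [v_0,v_2,v_3], [v_0,v_2,v_4], [v_0,v_3,v_5], [v_1,v_2,v_3], [v_1,v_2,v_5], [v_1,v_3,v_4], [v_2,v_4,v_5], [v_3,v_4,v_5]

so the chain groups are C_0 ≅ Z^6, C_1 ≅ Z^15, C_2 ≅ Z^10.

Boundary ∂_1: C_1 → C_0 maps an edge to its endpoints' difference, ∂[p,q] = q − p. For instance
  ∂[v_1,v_3] = [v_3] − [v_1].
As a 6×15 matrix over Z this has rank 5, with invariant factors (1,1,1,1,1).

The boundary map ∂_2: C_2 → C_1 maps a triangle to the signed sum of its edges. For instance
  ∂[v_1,v_2,v_5] = [v_2,v_5] − [v_1,v_5] + [v_1,v_2],
  ∂[v_0,v_1,v_5] = [v_1,v_5] − [v_0,v_5] + [v_0,v_1].
As a 15×10 matrix over Z this has rank 10, with invariant factors (1,1,1,1,1,1,1,1,1,2).

Computing H_k = (kernel of ∂_k) / (image of ∂_{k+1}):

  H_0: rank C_0 − rank ∂_1 = 6 − 5 = 1, and the invariant factors of ∂_1 are all 1, so H_0 = Z.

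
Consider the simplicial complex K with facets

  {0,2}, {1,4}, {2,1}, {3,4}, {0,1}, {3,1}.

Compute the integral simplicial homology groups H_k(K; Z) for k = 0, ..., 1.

K has 5 vertices, 6 edges.
rank ∂_0 = 0, rank ∂_1 = 4 ⇒ b_0 = 5 − 0 − 4 = 1; all invariant factors of ∂_1 are 1 so no torsion. So H_0 = Z.
rank ∂_1 = 4, rank ∂_2 = 0 ⇒ b_1 = 6 − 4 − 0 = 2. So H_1 = Z^2.

H_0 ≅ Z,  H_1 ≅ Z^2.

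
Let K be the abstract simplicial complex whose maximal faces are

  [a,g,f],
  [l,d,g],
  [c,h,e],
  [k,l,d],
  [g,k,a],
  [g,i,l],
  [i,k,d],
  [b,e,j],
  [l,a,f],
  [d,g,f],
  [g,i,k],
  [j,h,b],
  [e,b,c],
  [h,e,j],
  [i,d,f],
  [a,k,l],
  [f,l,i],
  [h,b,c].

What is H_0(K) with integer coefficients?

K has 12 vertices, 27 edges, 18 triangles.
rank ∂_0 = 0, rank ∂_1 = 10 ⇒ b_0 = 12 − 0 − 10 = 2; all invariant factors of ∂_1 are 1 so no torsion. So H_0 ≅ Z^2.

H_0 = Z^2.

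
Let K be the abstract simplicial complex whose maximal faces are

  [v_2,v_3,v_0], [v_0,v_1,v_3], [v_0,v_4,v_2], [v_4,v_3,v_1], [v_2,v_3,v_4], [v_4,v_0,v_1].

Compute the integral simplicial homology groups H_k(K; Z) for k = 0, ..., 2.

Take the total order v_0 < v_1 < v_2 < v_3 < v_4 on the vertex set. Then K (dimension 2) consists of the simplices:

  0-simplices (5): [v_0], [v_1], [v_2], [v_3], [v_4]
  1-simplices (9): [v_0,v_1], [v_0,v_2], [v_0,v_3], [v_0,v_4], [v_1,v_3], [v_1,v_4], [v_2,v_3], [v_2,v_4], [v_3,v_4]
  2-simplices (6): [v_0,v_1,v_3], [v_0,v_1,v_4], [v_0,v_2,v_3], [v_0,v_2,v_4], [v_1,v_3,v_4], [v_2,v_3,v_4]

Hence C_0 ≅ Z^5, C_1 ≅ Z^9, C_2 ≅ Z^6.

∂_1: C_1 → C_0 is given by ∂[p,q] = [q] − [p]. For instance
  ∂[v_0,v_2] = [v_2] − [v_0].
This gives a 5×9 integer matrix of rank 4; reducing to Smith normal form yields diagonal entries (1,1,1,1).

∂_2: C_2 → C_1 sends each 2-simplex [p,q,r] to [q,r] − [p,r] + [p,q]. For instance
  ∂[v_1,v_3,v_4] = [v_3,v_4] − [v_1,v_4] + [v_1,v_3],
  ∂[v_0,v_2,v_4] = [v_2,v_4] − [v_0,v_4] + [v_0,v_2].
As a 9×6 matrix over Z this has rank 5, with invariant factors (1,1,1,1,1).

Reading off H_k = ker ∂_k / im ∂_{k+1}:

  H_0: rank C_0 − rank ∂_1 = 5 − 4 = 1, and the invariant factors of ∂_1 are all 1, so H_0 ≅ Z.
  H_1: rank ker ∂_1 − rank ∂_2 = (9 − 4) − 5 = 0, and the invariant factors of ∂_2 are all 1, so H_1 ≅ 0.
  H_2: rank ker ∂_2 − rank ∂_3 = (6 − 5) − 0 = 1, and there is no ∂_3, so H_2 ≅ Z.

As a check, the Euler characteristic is 5 − 9 + 6 = 2, which agrees with 1 − 0 + 1 = 2.
(K is a triangulation of the 2-sphere S^2.)

H_0 ≅ Z,  H_1 = 0,  H_2 ≅ Z.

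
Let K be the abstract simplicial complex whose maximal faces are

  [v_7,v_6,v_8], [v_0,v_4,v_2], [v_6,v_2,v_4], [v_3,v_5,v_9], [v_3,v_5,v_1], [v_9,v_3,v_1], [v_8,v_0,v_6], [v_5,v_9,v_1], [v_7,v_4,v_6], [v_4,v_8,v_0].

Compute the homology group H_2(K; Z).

Take the total order v_0 < v_1 < v_2 < v_3 < v_4 < v_5 < v_6 < v_7 < v_8 < v_9 on the vertex set. Then K (dimension 2) consists of the simplices:

  0-simplices (10): [v_0], [v_1], [v_2], [v_3], [v_4], [v_5], [v_6], [v_7], [v_8], [v_9]
  1-simplices (18): (18 of them)
  2-simplices (10): [v_0,v_2,v_4], [v_0,v_4,v_8], [v_0,v_6,v_8], [v_1,v_3,v_5], [v_1,v_3,v_9], [v_1,v_5,v_9], [v_2,v_4,v_6], [v_3,v_5,v_9], [v_4,v_6,v_7], [v_6,v_7,v_8]

so the chain groups are C_0 ≅ Z^10, C_1 ≅ Z^18, C_2 ≅ Z^10.

∂_1: C_1 → C_0 sends each edge [p,q] (with p < q) to q − p. For instance
  ∂[v_4,v_7] = [v_7] − [v_4].
The resulting 10×18 matrix has rank 8, and its Smith normal form has invariant factors (1,1,1,1,1,1,1,1).

∂_2: C_2 → C_1 acts by ∂[p,q,r] = [q,r] − [p,r] + [p,q]. For instance
  ∂[v_0,v_2,v_4] = [v_2,v_4] − [v_0,v_4] + [v_0,v_2],
  ∂[v_6,v_7,v_8] = [v_7,v_8] − [v_6,v_8] + [v_6,v_7].
This gives a 18×10 integer matrix of rank 9; reducing to Smith normal form yields diagonal entries (1,1,1,1,1,1,1,1,1).

Reading off H_k = ker ∂_k / im ∂_{k+1}:

  H_2: rank ker ∂_2 − rank ∂_3 = (10 − 9) − 0 = 1, and there is no ∂_3, so H_2 ≅ Z.

H_2 = Z.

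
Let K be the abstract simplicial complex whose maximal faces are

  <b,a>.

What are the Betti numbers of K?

Order the vertices as a < b. Listing each simplex with vertices in this order, K has dimension 1 with simplices:

  0-simplices (2): a, b
  1-simplices (1): ab

so the chain groups are C_0 ≅ Z^2, C_1 ≅ Z^1.

Boundary ∂_1: C_1 → C_0 maps an edge to its endpoints' difference, ∂[p,q] = q − p. For instance
  ∂ab = b − a.
The resulting 2×1 matrix has rank 1, and its Smith normal form has invariant factors (1).

Reading off H_k = ker ∂_k / im ∂_{k+1}:

  H_0: rank C_0 − rank ∂_1 = 2 − 1 = 1, and the invariant factors of ∂_1 are all 1, so H_0 ≅ Z.
  H_1: rank ker ∂_1 − rank ∂_2 = (1 − 1) − 0 = 0, and there is no ∂_2, so H_1 ≅ 0.

(K is a triangulation of the 1-simplex.)

Hence the Betti numbers are b_0 = 1, b_1 = 0.

b_0 = 1, b_1 = 0.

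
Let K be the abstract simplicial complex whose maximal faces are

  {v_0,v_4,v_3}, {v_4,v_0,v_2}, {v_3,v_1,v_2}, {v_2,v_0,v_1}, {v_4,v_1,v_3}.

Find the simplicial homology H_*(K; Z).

Order the vertices as v_0 < v_1 < v_2 < v_3 < v_4. Listing each simplex with vertices in this order, K has dimension 2 with simplices:

  0-simplices (5): [v_0], [v_1], [v_2], [v_3], [v_4]
  1-simplices (10): [v_0,v_1], [v_0,v_2], [v_0,v_3], [v_0,v_4], [v_1,v_2], [v_1,v_3], [v_1,v_4], [v_2,v_3], [v_2,v_4], [v_3,v_4]
  2-simplices (5): [v_0,v_1,v_2], [v_0,v_2,v_4], [v_0,v_3,v_4], [v_1,v_2,v_3], [v_1,v_3,v_4]

Hence C_0 ≅ Z^5, C_1 ≅ Z^10, C_2 ≅ Z^5.

∂_1: C_1 → C_0 maps an edge to its endpoints' difference, ∂[p,q] = q − p.
The 5×10 boundary matrix has rank 4 and Smith normal form diag(1,1,1,1).

∂_2: C_2 → C_1 maps a triangle to the signed sum of its edges. For instance
  ∂[v_1,v_3,v_4] = [v_3,v_4] − [v_1,v_4] + [v_1,v_3],
  ∂[v_0,v_2,v_4] = [v_2,v_4] − [v_0,v_4] + [v_0,v_2].
The 10×5 boundary matrix has rank 5 and Smith normal form diag(1,1,1,1,1).

From H_k ≅ ker(∂_k) / im(∂_{k+1}) we obtain:

  H_0: rank C_0 − rank ∂_1 = 5 − 4 = 1, and the invariant factors of ∂_1 are all 1, so H_0 ≅ Z.
  H_1: rank ker ∂_1 − rank ∂_2 = (10 − 4) − 5 = 1, and the invariant factors of ∂_2 are all 1, so H_1 ≅ Z.
  H_2: rank ker ∂_2 − rank ∂_3 = (5 − 5) − 0 = 0, and there is no ∂_3, so H_2 ≅ 0.

As a check, the Euler characteristic is 5 − 10 + 5 = 0, which agrees with 1 − 1 + 0 = 0.

H_0 ≅ Z,  H_1 ≅ Z,  H_2 = 0.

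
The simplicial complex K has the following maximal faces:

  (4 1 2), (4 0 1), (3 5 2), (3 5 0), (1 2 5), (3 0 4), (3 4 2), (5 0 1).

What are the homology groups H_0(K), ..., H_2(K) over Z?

K has 6 vertices, 12 edges, 8 triangles.
rank ∂_0 = 0, rank ∂_1 = 5 ⇒ b_0 = 6 − 0 − 5 = 1; all invariant factors of ∂_1 are 1 so no torsion. So H_0 = Z.
rank ∂_1 = 5, rank ∂_2 = 7 ⇒ b_1 = 12 − 5 − 7 = 0; all invariant factors of ∂_2 are 1 so no torsion. So H_1 = 0.
rank ∂_2 = 7, rank ∂_3 = 0 ⇒ b_2 = 8 − 7 − 0 = 1. So H_2 = Z.

H_0 = Z,  H_1 = 0,  H_2 = Z.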